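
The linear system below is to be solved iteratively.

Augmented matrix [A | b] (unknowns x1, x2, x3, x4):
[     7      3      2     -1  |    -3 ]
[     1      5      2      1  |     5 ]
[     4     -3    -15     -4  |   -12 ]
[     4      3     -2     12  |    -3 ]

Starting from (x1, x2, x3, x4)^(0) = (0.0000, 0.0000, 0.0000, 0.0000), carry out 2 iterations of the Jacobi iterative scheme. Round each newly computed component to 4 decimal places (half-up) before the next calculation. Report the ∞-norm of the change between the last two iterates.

Iteration 1:
  x1 = (-3 - (3)·0.0000 - (2)·0.0000 - (-1)·0.0000) / (7) = -0.4286
  x2 = (5 - (1)·0.0000 - (2)·0.0000 - (1)·0.0000) / (5) = 1.0000
  x3 = (-12 - (4)·0.0000 - (-3)·0.0000 - (-4)·0.0000) / (-15) = 0.8000
  x4 = (-3 - (4)·0.0000 - (3)·0.0000 - (-2)·0.0000) / (12) = -0.2500
Iteration 2:
  x1 = (-3 - (3)·1.0000 - (2)·0.8000 - (-1)·-0.2500) / (7) = -1.1214
  x2 = (5 - (1)·-0.4286 - (2)·0.8000 - (1)·-0.2500) / (5) = 0.8157
  x3 = (-12 - (4)·-0.4286 - (-3)·1.0000 - (-4)·-0.2500) / (-15) = 0.5524
  x4 = (-3 - (4)·-0.4286 - (3)·1.0000 - (-2)·0.8000) / (12) = -0.2238
Change: (-0.6928, -0.1843, -0.2476, 0.0262) → max |·| = 0.6928

0.6928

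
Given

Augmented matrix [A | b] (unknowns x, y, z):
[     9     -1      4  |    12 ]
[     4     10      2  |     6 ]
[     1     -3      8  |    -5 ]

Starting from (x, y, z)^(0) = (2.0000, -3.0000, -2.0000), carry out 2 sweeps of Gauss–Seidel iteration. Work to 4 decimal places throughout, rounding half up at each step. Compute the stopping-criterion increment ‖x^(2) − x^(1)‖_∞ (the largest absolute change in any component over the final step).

0.1864

Iteration 1:
  x = (12 - (-1)·-3.0000 - (4)·-2.0000) / (9) = 1.8889
  y = (6 - (4)·1.8889 - (2)·-2.0000) / (10) = 0.2444
  z = (-5 - (1)·1.8889 - (-3)·0.2444) / (8) = -0.7695
Iteration 2:
  x = (12 - (-1)·0.2444 - (4)·-0.7695) / (9) = 1.7025
  y = (6 - (4)·1.7025 - (2)·-0.7695) / (10) = 0.0729
  z = (-5 - (1)·1.7025 - (-3)·0.0729) / (8) = -0.8105
Change: (-0.1864, -0.1715, -0.0410) → max |·| = 0.1864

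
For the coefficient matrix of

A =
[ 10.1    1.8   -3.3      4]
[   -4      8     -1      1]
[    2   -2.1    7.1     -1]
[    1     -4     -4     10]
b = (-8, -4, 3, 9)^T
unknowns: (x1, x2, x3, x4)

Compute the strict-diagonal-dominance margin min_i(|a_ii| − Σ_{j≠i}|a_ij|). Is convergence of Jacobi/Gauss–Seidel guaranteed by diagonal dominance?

1

row 1: |10.1| − (1.8+3.3+4) = 1
row 2: |8| − (4+1+1) = 2
row 3: |7.1| − (2+2.1+1) = 2
row 4: |10| − (1+4+4) = 1
minimum over rows = 1 → strictly diagonally dominant (convergence guaranteed)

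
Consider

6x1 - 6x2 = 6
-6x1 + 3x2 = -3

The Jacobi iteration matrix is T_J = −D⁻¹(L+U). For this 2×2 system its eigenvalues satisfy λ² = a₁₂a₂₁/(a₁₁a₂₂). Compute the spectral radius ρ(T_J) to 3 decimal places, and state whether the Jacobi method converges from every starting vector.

a₁₂a₂₁/(a₁₁a₂₂) = (-6)·(-6) / ((6)·(3)) = 2.000000
ρ = √|2.000000| = √2.000000 = 1.414
ρ > 1, so Jacobi diverges

1.414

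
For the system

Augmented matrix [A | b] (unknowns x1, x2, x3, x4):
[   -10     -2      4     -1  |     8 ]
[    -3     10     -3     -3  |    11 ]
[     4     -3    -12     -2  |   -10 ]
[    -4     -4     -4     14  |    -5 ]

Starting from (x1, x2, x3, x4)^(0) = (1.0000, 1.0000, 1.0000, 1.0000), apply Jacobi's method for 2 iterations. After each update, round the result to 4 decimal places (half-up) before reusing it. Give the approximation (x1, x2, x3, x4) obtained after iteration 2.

Iteration 1:
  x1 = (8 - (-2)·1.0000 - (4)·1.0000 - (-1)·1.0000) / (-10) = -0.7000
  x2 = (11 - (-3)·1.0000 - (-3)·1.0000 - (-3)·1.0000) / (10) = 2.0000
  x3 = (-10 - (4)·1.0000 - (-3)·1.0000 - (-2)·1.0000) / (-12) = 0.7500
  x4 = (-5 - (-4)·1.0000 - (-4)·1.0000 - (-4)·1.0000) / (14) = 0.5000
Iteration 2:
  x1 = (8 - (-2)·2.0000 - (4)·0.7500 - (-1)·0.5000) / (-10) = -0.9500
  x2 = (11 - (-3)·-0.7000 - (-3)·0.7500 - (-3)·0.5000) / (10) = 1.2650
  x3 = (-10 - (4)·-0.7000 - (-3)·2.0000 - (-2)·0.5000) / (-12) = 0.0167
  x4 = (-5 - (-4)·-0.7000 - (-4)·2.0000 - (-4)·0.7500) / (14) = 0.2286

(-0.9500, 1.2650, 0.0167, 0.2286)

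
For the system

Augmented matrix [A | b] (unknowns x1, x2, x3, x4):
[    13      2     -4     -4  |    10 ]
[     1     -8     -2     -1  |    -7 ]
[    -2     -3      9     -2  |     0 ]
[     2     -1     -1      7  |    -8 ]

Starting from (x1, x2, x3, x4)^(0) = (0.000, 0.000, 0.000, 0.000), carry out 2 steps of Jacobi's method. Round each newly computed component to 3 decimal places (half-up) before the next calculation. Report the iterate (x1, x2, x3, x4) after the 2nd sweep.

Iteration 1:
  x1 = (10 - (2)·0.000 - (-4)·0.000 - (-4)·0.000) / (13) = 0.769
  x2 = (-7 - (1)·0.000 - (-2)·0.000 - (-1)·0.000) / (-8) = 0.875
  x3 = (0 - (-2)·0.000 - (-3)·0.000 - (-2)·0.000) / (9) = 0.000
  x4 = (-8 - (2)·0.000 - (-1)·0.000 - (-1)·0.000) / (7) = -1.143
Iteration 2:
  x1 = (10 - (2)·0.875 - (-4)·0.000 - (-4)·-1.143) / (13) = 0.283
  x2 = (-7 - (1)·0.769 - (-2)·0.000 - (-1)·-1.143) / (-8) = 1.114
  x3 = (0 - (-2)·0.769 - (-3)·0.875 - (-2)·-1.143) / (9) = 0.209
  x4 = (-8 - (2)·0.769 - (-1)·0.875 - (-1)·0.000) / (7) = -1.238

(0.283, 1.114, 0.209, -1.238)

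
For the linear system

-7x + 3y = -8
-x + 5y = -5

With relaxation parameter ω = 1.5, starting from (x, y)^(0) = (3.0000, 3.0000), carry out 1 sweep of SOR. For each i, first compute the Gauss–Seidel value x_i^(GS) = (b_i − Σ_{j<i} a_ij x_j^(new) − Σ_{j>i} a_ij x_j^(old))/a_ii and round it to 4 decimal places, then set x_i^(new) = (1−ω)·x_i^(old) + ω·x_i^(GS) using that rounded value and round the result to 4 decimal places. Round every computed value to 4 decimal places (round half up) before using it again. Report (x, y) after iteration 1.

(2.1429, -2.3571)

Iteration 1:
  x: GS value = (-8 - (3)·3.0000) / (-7) = 2.4286;  x ← (1−ω)·3.0000 + ω·2.4286 = 2.1429
  y: GS value = (-5 - (-1)·2.1429) / (5) = -0.5714;  y ← (1−ω)·3.0000 + ω·-0.5714 = -2.3571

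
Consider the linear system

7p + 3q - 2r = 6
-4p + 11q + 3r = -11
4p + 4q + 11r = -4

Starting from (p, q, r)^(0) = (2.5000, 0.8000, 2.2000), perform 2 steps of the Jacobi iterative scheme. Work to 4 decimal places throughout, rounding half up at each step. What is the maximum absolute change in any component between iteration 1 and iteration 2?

1.0356

Iteration 1:
  p = (6 - (3)·0.8000 - (-2)·2.2000) / (7) = 1.1429
  q = (-11 - (-4)·2.5000 - (3)·2.2000) / (11) = -0.6909
  r = (-4 - (4)·2.5000 - (4)·0.8000) / (11) = -1.5636
Iteration 2:
  p = (6 - (3)·-0.6909 - (-2)·-1.5636) / (7) = 0.7065
  q = (-11 - (-4)·1.1429 - (3)·-1.5636) / (11) = -0.1580
  r = (-4 - (4)·1.1429 - (4)·-0.6909) / (11) = -0.5280
Change: (-0.4364, 0.5329, 1.0356) → max |·| = 1.0356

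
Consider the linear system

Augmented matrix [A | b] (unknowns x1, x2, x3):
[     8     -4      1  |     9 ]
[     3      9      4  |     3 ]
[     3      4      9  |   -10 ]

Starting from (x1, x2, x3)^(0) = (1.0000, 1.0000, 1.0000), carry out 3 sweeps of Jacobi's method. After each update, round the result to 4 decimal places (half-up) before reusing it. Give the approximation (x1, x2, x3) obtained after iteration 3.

(1.6381, 0.5820, -1.7898)

Iteration 1:
  x1 = (9 - (-4)·1.0000 - (1)·1.0000) / (8) = 1.5000
  x2 = (3 - (3)·1.0000 - (4)·1.0000) / (9) = -0.4444
  x3 = (-10 - (3)·1.0000 - (4)·1.0000) / (9) = -1.8889
Iteration 2:
  x1 = (9 - (-4)·-0.4444 - (1)·-1.8889) / (8) = 1.1389
  x2 = (3 - (3)·1.5000 - (4)·-1.8889) / (9) = 0.6728
  x3 = (-10 - (3)·1.5000 - (4)·-0.4444) / (9) = -1.4136
Iteration 3:
  x1 = (9 - (-4)·0.6728 - (1)·-1.4136) / (8) = 1.6381
  x2 = (3 - (3)·1.1389 - (4)·-1.4136) / (9) = 0.5820
  x3 = (-10 - (3)·1.1389 - (4)·0.6728) / (9) = -1.7898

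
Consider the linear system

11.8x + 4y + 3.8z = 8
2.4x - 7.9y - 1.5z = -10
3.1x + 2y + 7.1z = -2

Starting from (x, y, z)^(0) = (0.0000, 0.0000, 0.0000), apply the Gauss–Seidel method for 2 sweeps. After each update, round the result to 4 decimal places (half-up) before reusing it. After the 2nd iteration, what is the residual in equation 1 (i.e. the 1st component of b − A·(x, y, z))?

Iteration 1:
  x = (8 - (4)·0.0000 - (3.8)·0.0000) / (11.8) = 0.6780
  y = (-10 - (2.4)·0.6780 - (-1.5)·0.0000) / (-7.9) = 1.4718
  z = (-2 - (3.1)·0.6780 - (2)·1.4718) / (7.1) = -0.9923
Iteration 2:
  x = (8 - (4)·1.4718 - (3.8)·-0.9923) / (11.8) = 0.4986
  y = (-10 - (2.4)·0.4986 - (-1.5)·-0.9923) / (-7.9) = 1.6057
  z = (-2 - (3.1)·0.4986 - (2)·1.6057) / (7.1) = -0.9517
Residual b − A·x = (-0.6898, 0.0608, 0.0000)

-0.6898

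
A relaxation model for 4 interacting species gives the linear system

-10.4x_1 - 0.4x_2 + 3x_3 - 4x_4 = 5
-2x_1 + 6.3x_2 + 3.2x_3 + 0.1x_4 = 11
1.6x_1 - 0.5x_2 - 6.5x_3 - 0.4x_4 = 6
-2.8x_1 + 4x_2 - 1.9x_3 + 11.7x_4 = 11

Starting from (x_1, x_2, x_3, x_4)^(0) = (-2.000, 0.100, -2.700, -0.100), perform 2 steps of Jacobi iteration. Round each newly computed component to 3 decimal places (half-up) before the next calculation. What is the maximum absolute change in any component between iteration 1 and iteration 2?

Iteration 1:
  x_1 = (5 - (-0.4)·0.100 - (3)·-2.700 - (-4)·-0.100) / (-10.4) = -1.225
  x_2 = (11 - (-2)·-2.000 - (3.2)·-2.700 - (0.1)·-0.100) / (6.3) = 2.484
  x_3 = (6 - (1.6)·-2.000 - (-0.5)·0.100 - (-0.4)·-0.100) / (-6.5) = -1.417
  x_4 = (11 - (-2.8)·-2.000 - (4)·0.100 - (-1.9)·-2.700) / (11.7) = -0.011
Iteration 2:
  x_1 = (5 - (-0.4)·2.484 - (3)·-1.417 - (-4)·-0.011) / (-10.4) = -0.981
  x_2 = (11 - (-2)·-1.225 - (3.2)·-1.417 - (0.1)·-0.011) / (6.3) = 2.077
  x_3 = (6 - (1.6)·-1.225 - (-0.5)·2.484 - (-0.4)·-0.011) / (-6.5) = -1.415
  x_4 = (11 - (-2.8)·-1.225 - (4)·2.484 - (-1.9)·-1.417) / (11.7) = -0.432
Change: (0.244, -0.407, 0.002, -0.421) → max |·| = 0.421

0.421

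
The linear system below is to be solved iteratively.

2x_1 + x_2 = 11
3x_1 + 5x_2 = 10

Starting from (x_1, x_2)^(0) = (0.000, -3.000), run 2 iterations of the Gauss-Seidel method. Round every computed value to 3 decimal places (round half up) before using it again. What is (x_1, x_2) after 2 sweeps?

Iteration 1:
  x_1 = (11 - (1)·-3.000) / (2) = 7.000
  x_2 = (10 - (3)·7.000) / (5) = -2.200
Iteration 2:
  x_1 = (11 - (1)·-2.200) / (2) = 6.600
  x_2 = (10 - (3)·6.600) / (5) = -1.960

(6.600, -1.960)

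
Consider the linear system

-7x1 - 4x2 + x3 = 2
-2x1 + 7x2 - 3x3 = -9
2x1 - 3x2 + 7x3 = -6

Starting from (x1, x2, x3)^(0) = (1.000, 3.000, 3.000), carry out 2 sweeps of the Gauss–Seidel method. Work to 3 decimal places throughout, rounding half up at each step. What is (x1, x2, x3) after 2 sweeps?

(-0.115, -1.576, -1.500)

Iteration 1:
  x1 = (2 - (-4)·3.000 - (1)·3.000) / (-7) = -1.571
  x2 = (-9 - (-2)·-1.571 - (-3)·3.000) / (7) = -0.449
  x3 = (-6 - (2)·-1.571 - (-3)·-0.449) / (7) = -0.601
Iteration 2:
  x1 = (2 - (-4)·-0.449 - (1)·-0.601) / (-7) = -0.115
  x2 = (-9 - (-2)·-0.115 - (-3)·-0.601) / (7) = -1.576
  x3 = (-6 - (2)·-0.115 - (-3)·-1.576) / (7) = -1.500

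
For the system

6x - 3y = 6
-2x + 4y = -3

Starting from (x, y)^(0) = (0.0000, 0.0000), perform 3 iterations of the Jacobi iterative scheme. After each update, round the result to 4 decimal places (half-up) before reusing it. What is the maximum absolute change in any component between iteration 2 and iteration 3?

0.2500

Iteration 1:
  x = (6 - (-3)·0.0000) / (6) = 1.0000
  y = (-3 - (-2)·0.0000) / (4) = -0.7500
Iteration 2:
  x = (6 - (-3)·-0.7500) / (6) = 0.6250
  y = (-3 - (-2)·1.0000) / (4) = -0.2500
Iteration 3:
  x = (6 - (-3)·-0.2500) / (6) = 0.8750
  y = (-3 - (-2)·0.6250) / (4) = -0.4375
Change: (0.2500, -0.1875) → max |·| = 0.2500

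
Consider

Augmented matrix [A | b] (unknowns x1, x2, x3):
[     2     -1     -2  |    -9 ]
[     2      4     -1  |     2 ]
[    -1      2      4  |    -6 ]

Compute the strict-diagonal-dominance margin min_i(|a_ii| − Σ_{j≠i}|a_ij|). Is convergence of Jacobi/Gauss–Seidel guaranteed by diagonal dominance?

row 1: |2| − (1+2) = -1
row 2: |4| − (2+1) = 1
row 3: |4| − (1+2) = 1
minimum over rows = -1 → not strictly diagonally dominant

-1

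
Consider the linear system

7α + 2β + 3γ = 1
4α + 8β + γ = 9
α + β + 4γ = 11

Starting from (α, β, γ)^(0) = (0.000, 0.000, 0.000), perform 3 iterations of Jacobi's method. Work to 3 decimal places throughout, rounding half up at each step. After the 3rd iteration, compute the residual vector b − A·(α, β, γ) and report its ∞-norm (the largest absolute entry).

3.013

Iteration 1:
  α = (1 - (2)·0.000 - (3)·0.000) / (7) = 0.143
  β = (9 - (4)·0.000 - (1)·0.000) / (8) = 1.125
  γ = (11 - (1)·0.000 - (1)·0.000) / (4) = 2.750
Iteration 2:
  α = (1 - (2)·1.125 - (3)·2.750) / (7) = -1.357
  β = (9 - (4)·0.143 - (1)·2.750) / (8) = 0.710
  γ = (11 - (1)·0.143 - (1)·1.125) / (4) = 2.433
Iteration 3:
  α = (1 - (2)·0.710 - (3)·2.433) / (7) = -1.103
  β = (9 - (4)·-1.357 - (1)·2.433) / (8) = 1.499
  γ = (11 - (1)·-1.357 - (1)·0.710) / (4) = 2.912
Residual b − A·x = (-3.013, -1.492, -1.044); ∞-norm = 3.013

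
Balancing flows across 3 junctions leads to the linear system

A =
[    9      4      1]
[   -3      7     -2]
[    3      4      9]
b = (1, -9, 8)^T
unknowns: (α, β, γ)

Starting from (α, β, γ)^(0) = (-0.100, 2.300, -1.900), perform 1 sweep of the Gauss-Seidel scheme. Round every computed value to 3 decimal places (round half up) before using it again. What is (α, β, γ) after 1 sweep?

(-0.700, -2.129, 2.068)

Iteration 1:
  α = (1 - (4)·2.300 - (1)·-1.900) / (9) = -0.700
  β = (-9 - (-3)·-0.700 - (-2)·-1.900) / (7) = -2.129
  γ = (8 - (3)·-0.700 - (4)·-2.129) / (9) = 2.068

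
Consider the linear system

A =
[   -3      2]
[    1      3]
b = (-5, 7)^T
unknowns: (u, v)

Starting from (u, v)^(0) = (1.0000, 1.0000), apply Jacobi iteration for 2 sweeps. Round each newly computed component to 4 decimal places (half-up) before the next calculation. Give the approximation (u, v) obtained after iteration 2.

(3.0000, 1.5556)

Iteration 1:
  u = (-5 - (2)·1.0000) / (-3) = 2.3333
  v = (7 - (1)·1.0000) / (3) = 2.0000
Iteration 2:
  u = (-5 - (2)·2.0000) / (-3) = 3.0000
  v = (7 - (1)·2.3333) / (3) = 1.5556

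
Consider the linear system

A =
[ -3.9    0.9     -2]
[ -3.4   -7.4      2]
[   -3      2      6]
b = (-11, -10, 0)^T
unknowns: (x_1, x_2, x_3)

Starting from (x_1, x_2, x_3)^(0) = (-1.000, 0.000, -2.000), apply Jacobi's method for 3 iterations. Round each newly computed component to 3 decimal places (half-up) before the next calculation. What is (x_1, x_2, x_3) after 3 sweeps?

Iteration 1:
  x_1 = (-11 - (0.9)·0.000 - (-2)·-2.000) / (-3.9) = 3.846
  x_2 = (-10 - (-3.4)·-1.000 - (2)·-2.000) / (-7.4) = 1.270
  x_3 = (0 - (-3)·-1.000 - (2)·0.000) / (6) = -0.500
Iteration 2:
  x_1 = (-11 - (0.9)·1.270 - (-2)·-0.500) / (-3.9) = 3.370
  x_2 = (-10 - (-3.4)·3.846 - (2)·-0.500) / (-7.4) = -0.551
  x_3 = (0 - (-3)·3.846 - (2)·1.270) / (6) = 1.500
Iteration 3:
  x_1 = (-11 - (0.9)·-0.551 - (-2)·1.500) / (-3.9) = 1.924
  x_2 = (-10 - (-3.4)·3.370 - (2)·1.500) / (-7.4) = 0.208
  x_3 = (0 - (-3)·3.370 - (2)·-0.551) / (6) = 1.869

(1.924, 0.208, 1.869)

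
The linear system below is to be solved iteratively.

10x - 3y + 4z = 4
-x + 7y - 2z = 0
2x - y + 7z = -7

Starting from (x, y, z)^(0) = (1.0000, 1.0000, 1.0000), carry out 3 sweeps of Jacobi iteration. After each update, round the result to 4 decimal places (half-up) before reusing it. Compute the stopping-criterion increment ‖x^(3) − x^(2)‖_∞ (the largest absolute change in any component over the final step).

Iteration 1:
  x = (4 - (-3)·1.0000 - (4)·1.0000) / (10) = 0.3000
  y = (0 - (-1)·1.0000 - (-2)·1.0000) / (7) = 0.4286
  z = (-7 - (2)·1.0000 - (-1)·1.0000) / (7) = -1.1429
Iteration 2:
  x = (4 - (-3)·0.4286 - (4)·-1.1429) / (10) = 0.9857
  y = (0 - (-1)·0.3000 - (-2)·-1.1429) / (7) = -0.2837
  z = (-7 - (2)·0.3000 - (-1)·0.4286) / (7) = -1.0245
Iteration 3:
  x = (4 - (-3)·-0.2837 - (4)·-1.0245) / (10) = 0.7247
  y = (0 - (-1)·0.9857 - (-2)·-1.0245) / (7) = -0.1519
  z = (-7 - (2)·0.9857 - (-1)·-0.2837) / (7) = -1.3222
Change: (-0.2610, 0.1318, -0.2977) → max |·| = 0.2977

0.2977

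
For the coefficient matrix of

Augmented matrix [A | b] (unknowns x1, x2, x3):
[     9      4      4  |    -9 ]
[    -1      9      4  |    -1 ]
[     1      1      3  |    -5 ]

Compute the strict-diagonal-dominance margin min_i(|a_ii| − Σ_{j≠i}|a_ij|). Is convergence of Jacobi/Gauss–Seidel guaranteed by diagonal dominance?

row 1: |9| − (4+4) = 1
row 2: |9| − (1+4) = 4
row 3: |3| − (1+1) = 1
minimum over rows = 1 → strictly diagonally dominant (convergence guaranteed)

1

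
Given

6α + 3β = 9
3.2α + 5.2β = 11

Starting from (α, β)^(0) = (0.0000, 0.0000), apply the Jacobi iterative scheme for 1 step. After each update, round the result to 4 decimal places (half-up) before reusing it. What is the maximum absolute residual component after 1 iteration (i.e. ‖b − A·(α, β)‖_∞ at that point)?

6.3462

Iteration 1:
  α = (9 - (3)·0.0000) / (6) = 1.5000
  β = (11 - (3.2)·0.0000) / (5.2) = 2.1154
Residual b − A·x = (-6.3462, -4.8001); ∞-norm = 6.3462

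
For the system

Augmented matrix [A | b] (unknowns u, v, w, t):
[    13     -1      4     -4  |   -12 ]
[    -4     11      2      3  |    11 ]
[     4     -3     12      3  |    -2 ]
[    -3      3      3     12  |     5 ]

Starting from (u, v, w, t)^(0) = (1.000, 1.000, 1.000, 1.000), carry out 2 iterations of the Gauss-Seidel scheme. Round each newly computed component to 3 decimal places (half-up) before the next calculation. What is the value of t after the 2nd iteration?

Iteration 1:
  u = (-12 - (-1)·1.000 - (4)·1.000 - (-4)·1.000) / (13) = -0.846
  v = (11 - (-4)·-0.846 - (2)·1.000 - (3)·1.000) / (11) = 0.238
  w = (-2 - (4)·-0.846 - (-3)·0.238 - (3)·1.000) / (12) = -0.075
  t = (5 - (-3)·-0.846 - (3)·0.238 - (3)·-0.075) / (12) = 0.164
Iteration 2:
  u = (-12 - (-1)·0.238 - (4)·-0.075 - (-4)·0.164) / (13) = -0.831
  v = (11 - (-4)·-0.831 - (2)·-0.075 - (3)·0.164) / (11) = 0.667
  w = (-2 - (4)·-0.831 - (-3)·0.667 - (3)·0.164) / (12) = 0.236
  t = (5 - (-3)·-0.831 - (3)·0.667 - (3)·0.236) / (12) = -0.017

-0.017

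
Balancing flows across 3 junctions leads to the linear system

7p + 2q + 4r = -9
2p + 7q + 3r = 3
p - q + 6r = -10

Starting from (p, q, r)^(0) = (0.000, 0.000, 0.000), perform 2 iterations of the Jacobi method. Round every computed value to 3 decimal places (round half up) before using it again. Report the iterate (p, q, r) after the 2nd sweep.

Iteration 1:
  p = (-9 - (2)·0.000 - (4)·0.000) / (7) = -1.286
  q = (3 - (2)·0.000 - (3)·0.000) / (7) = 0.429
  r = (-10 - (1)·0.000 - (-1)·0.000) / (6) = -1.667
Iteration 2:
  p = (-9 - (2)·0.429 - (4)·-1.667) / (7) = -0.456
  q = (3 - (2)·-1.286 - (3)·-1.667) / (7) = 1.510
  r = (-10 - (1)·-1.286 - (-1)·0.429) / (6) = -1.381

(-0.456, 1.510, -1.381)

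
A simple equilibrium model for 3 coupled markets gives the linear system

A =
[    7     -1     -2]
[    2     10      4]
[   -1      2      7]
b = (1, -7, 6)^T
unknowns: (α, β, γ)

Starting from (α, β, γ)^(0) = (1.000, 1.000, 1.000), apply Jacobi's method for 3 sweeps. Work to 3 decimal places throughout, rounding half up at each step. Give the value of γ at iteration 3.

Iteration 1:
  α = (1 - (-1)·1.000 - (-2)·1.000) / (7) = 0.571
  β = (-7 - (2)·1.000 - (4)·1.000) / (10) = -1.300
  γ = (6 - (-1)·1.000 - (2)·1.000) / (7) = 0.714
Iteration 2:
  α = (1 - (-1)·-1.300 - (-2)·0.714) / (7) = 0.161
  β = (-7 - (2)·0.571 - (4)·0.714) / (10) = -1.100
  γ = (6 - (-1)·0.571 - (2)·-1.300) / (7) = 1.310
Iteration 3:
  α = (1 - (-1)·-1.100 - (-2)·1.310) / (7) = 0.360
  β = (-7 - (2)·0.161 - (4)·1.310) / (10) = -1.256
  γ = (6 - (-1)·0.161 - (2)·-1.100) / (7) = 1.194

1.194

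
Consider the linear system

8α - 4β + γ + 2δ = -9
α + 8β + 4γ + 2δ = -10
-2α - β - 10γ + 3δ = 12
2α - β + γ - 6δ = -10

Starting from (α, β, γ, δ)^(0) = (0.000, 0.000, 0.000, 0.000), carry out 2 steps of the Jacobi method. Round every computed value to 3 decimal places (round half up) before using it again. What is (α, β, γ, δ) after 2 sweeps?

Iteration 1:
  α = (-9 - (-4)·0.000 - (1)·0.000 - (2)·0.000) / (8) = -1.125
  β = (-10 - (1)·0.000 - (4)·0.000 - (2)·0.000) / (8) = -1.250
  γ = (12 - (-2)·0.000 - (-1)·0.000 - (3)·0.000) / (-10) = -1.200
  δ = (-10 - (2)·0.000 - (-1)·0.000 - (1)·0.000) / (-6) = 1.667
Iteration 2:
  α = (-9 - (-4)·-1.250 - (1)·-1.200 - (2)·1.667) / (8) = -2.017
  β = (-10 - (1)·-1.125 - (4)·-1.200 - (2)·1.667) / (8) = -0.926
  γ = (12 - (-2)·-1.125 - (-1)·-1.250 - (3)·1.667) / (-10) = -0.350
  δ = (-10 - (2)·-1.125 - (-1)·-1.250 - (1)·-1.200) / (-6) = 1.300

(-2.017, -0.926, -0.350, 1.300)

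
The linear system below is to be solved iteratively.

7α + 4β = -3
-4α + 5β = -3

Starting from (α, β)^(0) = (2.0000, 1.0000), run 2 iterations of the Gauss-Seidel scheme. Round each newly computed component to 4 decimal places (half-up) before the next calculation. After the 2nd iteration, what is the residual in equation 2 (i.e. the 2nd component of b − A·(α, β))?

Iteration 1:
  α = (-3 - (4)·1.0000) / (7) = -1.0000
  β = (-3 - (-4)·-1.0000) / (5) = -1.4000
Iteration 2:
  α = (-3 - (4)·-1.4000) / (7) = 0.3714
  β = (-3 - (-4)·0.3714) / (5) = -0.3029
Residual b − A·x = (-4.3882, 0.0001)

0.0001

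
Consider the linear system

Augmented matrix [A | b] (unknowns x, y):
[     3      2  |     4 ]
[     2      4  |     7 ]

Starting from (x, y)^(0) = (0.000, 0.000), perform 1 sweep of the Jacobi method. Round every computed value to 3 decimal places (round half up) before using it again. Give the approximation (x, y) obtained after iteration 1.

(1.333, 1.750)

Iteration 1:
  x = (4 - (2)·0.000) / (3) = 1.333
  y = (7 - (2)·0.000) / (4) = 1.750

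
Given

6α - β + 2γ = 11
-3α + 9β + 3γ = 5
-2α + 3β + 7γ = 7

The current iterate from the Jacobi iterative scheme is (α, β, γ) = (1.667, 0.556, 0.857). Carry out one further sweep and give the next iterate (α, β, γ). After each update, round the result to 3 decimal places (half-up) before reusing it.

(1.640, 0.826, 1.238)

One sweep:
  α = (11 - (-1)·0.556 - (2)·0.857) / (6) = 1.640
  β = (5 - (-3)·1.667 - (3)·0.857) / (9) = 0.826
  γ = (7 - (-2)·1.667 - (3)·0.556) / (7) = 1.238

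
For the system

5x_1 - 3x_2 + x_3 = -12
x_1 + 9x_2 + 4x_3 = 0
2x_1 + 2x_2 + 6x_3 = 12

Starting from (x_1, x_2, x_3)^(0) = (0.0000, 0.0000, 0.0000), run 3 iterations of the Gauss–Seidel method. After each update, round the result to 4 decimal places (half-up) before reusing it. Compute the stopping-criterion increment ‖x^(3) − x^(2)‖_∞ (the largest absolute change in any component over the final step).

0.8005

Iteration 1:
  x_1 = (-12 - (-3)·0.0000 - (1)·0.0000) / (5) = -2.4000
  x_2 = (0 - (1)·-2.4000 - (4)·0.0000) / (9) = 0.2667
  x_3 = (12 - (2)·-2.4000 - (2)·0.2667) / (6) = 2.7111
Iteration 2:
  x_1 = (-12 - (-3)·0.2667 - (1)·2.7111) / (5) = -2.7822
  x_2 = (0 - (1)·-2.7822 - (4)·2.7111) / (9) = -0.8958
  x_3 = (12 - (2)·-2.7822 - (2)·-0.8958) / (6) = 3.2260
Iteration 3:
  x_1 = (-12 - (-3)·-0.8958 - (1)·3.2260) / (5) = -3.5827
  x_2 = (0 - (1)·-3.5827 - (4)·3.2260) / (9) = -1.0357
  x_3 = (12 - (2)·-3.5827 - (2)·-1.0357) / (6) = 3.5395
Change: (-0.8005, -0.1399, 0.3135) → max |·| = 0.8005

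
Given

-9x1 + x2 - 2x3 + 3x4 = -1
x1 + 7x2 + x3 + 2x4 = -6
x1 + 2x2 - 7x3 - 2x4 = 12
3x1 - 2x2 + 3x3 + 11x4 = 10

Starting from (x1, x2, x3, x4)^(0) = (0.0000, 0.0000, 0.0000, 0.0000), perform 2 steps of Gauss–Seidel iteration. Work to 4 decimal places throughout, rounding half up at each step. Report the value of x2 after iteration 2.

-1.0598

Iteration 1:
  x1 = (-1 - (1)·0.0000 - (-2)·0.0000 - (3)·0.0000) / (-9) = 0.1111
  x2 = (-6 - (1)·0.1111 - (1)·0.0000 - (2)·0.0000) / (7) = -0.8730
  x3 = (12 - (1)·0.1111 - (2)·-0.8730 - (-2)·0.0000) / (-7) = -1.9478
  x4 = (10 - (3)·0.1111 - (-2)·-0.8730 - (3)·-1.9478) / (11) = 1.2513
Iteration 2:
  x1 = (-1 - (1)·-0.8730 - (-2)·-1.9478 - (3)·1.2513) / (-9) = 0.8641
  x2 = (-6 - (1)·0.8641 - (1)·-1.9478 - (2)·1.2513) / (7) = -1.0598
  x3 = (12 - (1)·0.8641 - (2)·-1.0598 - (-2)·1.2513) / (-7) = -2.2512
  x4 = (10 - (3)·0.8641 - (-2)·-1.0598 - (3)·-2.2512) / (11) = 1.0947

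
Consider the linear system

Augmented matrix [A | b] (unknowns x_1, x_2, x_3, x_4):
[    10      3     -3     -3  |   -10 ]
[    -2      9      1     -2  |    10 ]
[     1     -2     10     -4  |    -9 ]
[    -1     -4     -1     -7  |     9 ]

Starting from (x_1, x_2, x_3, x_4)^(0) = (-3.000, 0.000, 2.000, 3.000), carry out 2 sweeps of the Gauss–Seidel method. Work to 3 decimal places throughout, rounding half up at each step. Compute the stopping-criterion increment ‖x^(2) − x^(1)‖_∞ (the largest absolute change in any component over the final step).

Iteration 1:
  x_1 = (-10 - (3)·0.000 - (-3)·2.000 - (-3)·3.000) / (10) = 0.500
  x_2 = (10 - (-2)·0.500 - (1)·2.000 - (-2)·3.000) / (9) = 1.667
  x_3 = (-9 - (1)·0.500 - (-2)·1.667 - (-4)·3.000) / (10) = 0.583
  x_4 = (9 - (-1)·0.500 - (-4)·1.667 - (-1)·0.583) / (-7) = -2.393
Iteration 2:
  x_1 = (-10 - (3)·1.667 - (-3)·0.583 - (-3)·-2.393) / (10) = -2.043
  x_2 = (10 - (-2)·-2.043 - (1)·0.583 - (-2)·-2.393) / (9) = 0.061
  x_3 = (-9 - (1)·-2.043 - (-2)·0.061 - (-4)·-2.393) / (10) = -1.641
  x_4 = (9 - (-1)·-2.043 - (-4)·0.061 - (-1)·-1.641) / (-7) = -0.794
Change: (-2.543, -1.606, -2.224, 1.599) → max |·| = 2.543

2.543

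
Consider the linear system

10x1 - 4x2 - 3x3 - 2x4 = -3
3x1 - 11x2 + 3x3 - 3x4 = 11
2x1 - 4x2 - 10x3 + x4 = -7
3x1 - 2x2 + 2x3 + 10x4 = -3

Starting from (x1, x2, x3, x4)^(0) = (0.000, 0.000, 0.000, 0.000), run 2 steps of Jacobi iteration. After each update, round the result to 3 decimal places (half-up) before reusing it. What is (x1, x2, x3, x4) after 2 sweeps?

(-0.550, -0.809, 1.010, -0.550)

Iteration 1:
  x1 = (-3 - (-4)·0.000 - (-3)·0.000 - (-2)·0.000) / (10) = -0.300
  x2 = (11 - (3)·0.000 - (3)·0.000 - (-3)·0.000) / (-11) = -1.000
  x3 = (-7 - (2)·0.000 - (-4)·0.000 - (1)·0.000) / (-10) = 0.700
  x4 = (-3 - (3)·0.000 - (-2)·0.000 - (2)·0.000) / (10) = -0.300
Iteration 2:
  x1 = (-3 - (-4)·-1.000 - (-3)·0.700 - (-2)·-0.300) / (10) = -0.550
  x2 = (11 - (3)·-0.300 - (3)·0.700 - (-3)·-0.300) / (-11) = -0.809
  x3 = (-7 - (2)·-0.300 - (-4)·-1.000 - (1)·-0.300) / (-10) = 1.010
  x4 = (-3 - (3)·-0.300 - (-2)·-1.000 - (2)·0.700) / (10) = -0.550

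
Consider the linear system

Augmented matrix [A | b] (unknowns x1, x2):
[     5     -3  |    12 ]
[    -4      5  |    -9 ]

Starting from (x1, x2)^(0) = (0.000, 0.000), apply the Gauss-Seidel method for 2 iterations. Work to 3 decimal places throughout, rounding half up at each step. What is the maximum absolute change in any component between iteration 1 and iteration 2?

0.072

Iteration 1:
  x1 = (12 - (-3)·0.000) / (5) = 2.400
  x2 = (-9 - (-4)·2.400) / (5) = 0.120
Iteration 2:
  x1 = (12 - (-3)·0.120) / (5) = 2.472
  x2 = (-9 - (-4)·2.472) / (5) = 0.178
Change: (0.072, 0.058) → max |·| = 0.072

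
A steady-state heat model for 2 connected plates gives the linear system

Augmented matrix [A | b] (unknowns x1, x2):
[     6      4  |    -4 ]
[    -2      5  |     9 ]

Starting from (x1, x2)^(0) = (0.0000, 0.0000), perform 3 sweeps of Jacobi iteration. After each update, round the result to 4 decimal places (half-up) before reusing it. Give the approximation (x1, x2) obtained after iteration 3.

(-1.6889, 1.0533)

Iteration 1:
  x1 = (-4 - (4)·0.0000) / (6) = -0.6667
  x2 = (9 - (-2)·0.0000) / (5) = 1.8000
Iteration 2:
  x1 = (-4 - (4)·1.8000) / (6) = -1.8667
  x2 = (9 - (-2)·-0.6667) / (5) = 1.5333
Iteration 3:
  x1 = (-4 - (4)·1.5333) / (6) = -1.6889
  x2 = (9 - (-2)·-1.8667) / (5) = 1.0533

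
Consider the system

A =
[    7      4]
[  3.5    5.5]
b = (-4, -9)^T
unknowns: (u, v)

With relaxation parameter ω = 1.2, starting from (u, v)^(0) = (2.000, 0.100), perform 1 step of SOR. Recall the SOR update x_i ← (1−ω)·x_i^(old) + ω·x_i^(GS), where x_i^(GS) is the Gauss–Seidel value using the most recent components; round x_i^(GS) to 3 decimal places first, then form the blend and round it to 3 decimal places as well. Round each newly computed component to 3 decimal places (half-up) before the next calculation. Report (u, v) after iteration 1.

(-1.155, -1.101)

Iteration 1:
  u: GS value = (-4 - (4)·0.100) / (7) = -0.629;  u ← (1−ω)·2.000 + ω·-0.629 = -1.155
  v: GS value = (-9 - (3.5)·-1.155) / (5.5) = -0.901;  v ← (1−ω)·0.100 + ω·-0.901 = -1.101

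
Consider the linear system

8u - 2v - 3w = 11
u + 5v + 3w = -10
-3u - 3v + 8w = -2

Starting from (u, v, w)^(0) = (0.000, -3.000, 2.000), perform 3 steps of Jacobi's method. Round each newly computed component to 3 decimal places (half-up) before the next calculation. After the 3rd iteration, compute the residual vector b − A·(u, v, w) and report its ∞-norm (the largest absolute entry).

1.809

Iteration 1:
  u = (11 - (-2)·-3.000 - (-3)·2.000) / (8) = 1.375
  v = (-10 - (1)·0.000 - (3)·2.000) / (5) = -3.200
  w = (-2 - (-3)·0.000 - (-3)·-3.000) / (8) = -1.375
Iteration 2:
  u = (11 - (-2)·-3.200 - (-3)·-1.375) / (8) = 0.059
  v = (-10 - (1)·1.375 - (3)·-1.375) / (5) = -1.450
  w = (-2 - (-3)·1.375 - (-3)·-3.200) / (8) = -0.934
Iteration 3:
  u = (11 - (-2)·-1.450 - (-3)·-0.934) / (8) = 0.662
  v = (-10 - (1)·0.059 - (3)·-0.934) / (5) = -1.451
  w = (-2 - (-3)·0.059 - (-3)·-1.450) / (8) = -0.772
Residual b − A·x = (0.486, -1.091, 1.809); ∞-norm = 1.809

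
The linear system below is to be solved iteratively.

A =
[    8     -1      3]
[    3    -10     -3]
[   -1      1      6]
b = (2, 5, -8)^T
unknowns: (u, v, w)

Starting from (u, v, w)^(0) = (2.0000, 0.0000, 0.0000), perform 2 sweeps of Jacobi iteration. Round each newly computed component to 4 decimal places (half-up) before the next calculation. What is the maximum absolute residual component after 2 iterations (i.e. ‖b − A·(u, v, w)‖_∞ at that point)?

Iteration 1:
  u = (2 - (-1)·0.0000 - (3)·0.0000) / (8) = 0.2500
  v = (5 - (3)·2.0000 - (-3)·0.0000) / (-10) = 0.1000
  w = (-8 - (-1)·2.0000 - (1)·0.0000) / (6) = -1.0000
Iteration 2:
  u = (2 - (-1)·0.1000 - (3)·-1.0000) / (8) = 0.6375
  v = (5 - (3)·0.2500 - (-3)·-1.0000) / (-10) = -0.1250
  w = (-8 - (-1)·0.2500 - (1)·0.1000) / (6) = -1.3083
Residual b − A·x = (0.6999, -2.0874, 0.6123); ∞-norm = 2.0874

2.0874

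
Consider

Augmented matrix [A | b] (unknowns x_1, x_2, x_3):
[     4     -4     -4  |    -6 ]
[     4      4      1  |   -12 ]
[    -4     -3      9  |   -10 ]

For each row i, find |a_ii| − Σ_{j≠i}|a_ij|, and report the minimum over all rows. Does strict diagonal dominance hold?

row 1: |4| − (4+4) = -4
row 2: |4| − (4+1) = -1
row 3: |9| − (4+3) = 2
minimum over rows = -4 → not strictly diagonally dominant

-4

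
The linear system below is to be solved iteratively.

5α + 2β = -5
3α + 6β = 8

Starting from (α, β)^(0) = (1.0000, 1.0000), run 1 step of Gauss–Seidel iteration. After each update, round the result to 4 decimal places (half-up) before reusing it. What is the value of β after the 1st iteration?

2.0333

Iteration 1:
  α = (-5 - (2)·1.0000) / (5) = -1.4000
  β = (8 - (3)·-1.4000) / (6) = 2.0333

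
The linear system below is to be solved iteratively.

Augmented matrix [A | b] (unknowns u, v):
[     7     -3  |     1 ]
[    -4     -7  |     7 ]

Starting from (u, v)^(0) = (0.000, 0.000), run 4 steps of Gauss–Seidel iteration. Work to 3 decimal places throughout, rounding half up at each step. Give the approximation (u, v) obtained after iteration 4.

Iteration 1:
  u = (1 - (-3)·0.000) / (7) = 0.143
  v = (7 - (-4)·0.143) / (-7) = -1.082
Iteration 2:
  u = (1 - (-3)·-1.082) / (7) = -0.321
  v = (7 - (-4)·-0.321) / (-7) = -0.817
Iteration 3:
  u = (1 - (-3)·-0.817) / (7) = -0.207
  v = (7 - (-4)·-0.207) / (-7) = -0.882
Iteration 4:
  u = (1 - (-3)·-0.882) / (7) = -0.235
  v = (7 - (-4)·-0.235) / (-7) = -0.866

(-0.235, -0.866)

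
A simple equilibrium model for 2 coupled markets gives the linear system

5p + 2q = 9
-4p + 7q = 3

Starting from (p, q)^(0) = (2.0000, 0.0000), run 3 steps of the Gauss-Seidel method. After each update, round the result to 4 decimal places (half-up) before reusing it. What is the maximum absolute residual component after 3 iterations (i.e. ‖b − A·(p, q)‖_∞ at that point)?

Iteration 1:
  p = (9 - (2)·0.0000) / (5) = 1.8000
  q = (3 - (-4)·1.8000) / (7) = 1.4571
Iteration 2:
  p = (9 - (2)·1.4571) / (5) = 1.2172
  q = (3 - (-4)·1.2172) / (7) = 1.1241
Iteration 3:
  p = (9 - (2)·1.1241) / (5) = 1.3504
  q = (3 - (-4)·1.3504) / (7) = 1.2002
Residual b − A·x = (-0.1524, 0.0002); ∞-norm = 0.1524

0.1524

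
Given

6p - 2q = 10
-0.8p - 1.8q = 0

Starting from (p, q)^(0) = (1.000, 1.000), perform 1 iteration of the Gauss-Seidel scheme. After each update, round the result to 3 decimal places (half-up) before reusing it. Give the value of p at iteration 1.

2.000

Iteration 1:
  p = (10 - (-2)·1.000) / (6) = 2.000
  q = (0 - (-0.8)·2.000) / (-1.8) = -0.889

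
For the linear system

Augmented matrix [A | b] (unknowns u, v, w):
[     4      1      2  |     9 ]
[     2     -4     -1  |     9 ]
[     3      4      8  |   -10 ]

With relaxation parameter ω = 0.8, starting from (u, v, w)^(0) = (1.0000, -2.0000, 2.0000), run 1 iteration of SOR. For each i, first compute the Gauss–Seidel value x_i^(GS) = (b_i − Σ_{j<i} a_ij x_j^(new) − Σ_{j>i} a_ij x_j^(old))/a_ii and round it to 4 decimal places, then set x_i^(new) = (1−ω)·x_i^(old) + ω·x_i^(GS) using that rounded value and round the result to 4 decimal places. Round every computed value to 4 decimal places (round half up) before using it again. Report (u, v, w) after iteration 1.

(1.6000, -1.9600, -0.2960)

Iteration 1:
  u: GS value = (9 - (1)·-2.0000 - (2)·2.0000) / (4) = 1.7500;  u ← (1−ω)·1.0000 + ω·1.7500 = 1.6000
  v: GS value = (9 - (2)·1.6000 - (-1)·2.0000) / (-4) = -1.9500;  v ← (1−ω)·-2.0000 + ω·-1.9500 = -1.9600
  w: GS value = (-10 - (3)·1.6000 - (4)·-1.9600) / (8) = -0.8700;  w ← (1−ω)·2.0000 + ω·-0.8700 = -0.2960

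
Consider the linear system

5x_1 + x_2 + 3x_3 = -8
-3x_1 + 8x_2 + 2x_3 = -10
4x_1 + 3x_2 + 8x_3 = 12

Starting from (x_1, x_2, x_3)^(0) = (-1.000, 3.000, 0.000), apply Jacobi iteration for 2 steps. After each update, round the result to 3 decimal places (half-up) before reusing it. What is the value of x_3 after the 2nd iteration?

3.209

Iteration 1:
  x_1 = (-8 - (1)·3.000 - (3)·0.000) / (5) = -2.200
  x_2 = (-10 - (-3)·-1.000 - (2)·0.000) / (8) = -1.625
  x_3 = (12 - (4)·-1.000 - (3)·3.000) / (8) = 0.875
Iteration 2:
  x_1 = (-8 - (1)·-1.625 - (3)·0.875) / (5) = -1.800
  x_2 = (-10 - (-3)·-2.200 - (2)·0.875) / (8) = -2.294
  x_3 = (12 - (4)·-2.200 - (3)·-1.625) / (8) = 3.209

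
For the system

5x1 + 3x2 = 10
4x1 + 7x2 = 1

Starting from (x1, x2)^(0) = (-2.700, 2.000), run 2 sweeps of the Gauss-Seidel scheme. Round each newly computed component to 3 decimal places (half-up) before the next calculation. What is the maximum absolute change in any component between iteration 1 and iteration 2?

1.388

Iteration 1:
  x1 = (10 - (3)·2.000) / (5) = 0.800
  x2 = (1 - (4)·0.800) / (7) = -0.314
Iteration 2:
  x1 = (10 - (3)·-0.314) / (5) = 2.188
  x2 = (1 - (4)·2.188) / (7) = -1.107
Change: (1.388, -0.793) → max |·| = 1.388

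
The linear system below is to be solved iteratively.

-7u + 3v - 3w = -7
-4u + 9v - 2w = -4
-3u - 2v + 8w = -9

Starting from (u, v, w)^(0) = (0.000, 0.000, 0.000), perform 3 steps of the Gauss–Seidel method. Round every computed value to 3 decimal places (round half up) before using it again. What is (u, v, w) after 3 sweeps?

(1.262, -0.025, -0.658)

Iteration 1:
  u = (-7 - (3)·0.000 - (-3)·0.000) / (-7) = 1.000
  v = (-4 - (-4)·1.000 - (-2)·0.000) / (9) = 0.000
  w = (-9 - (-3)·1.000 - (-2)·0.000) / (8) = -0.750
Iteration 2:
  u = (-7 - (3)·0.000 - (-3)·-0.750) / (-7) = 1.321
  v = (-4 - (-4)·1.321 - (-2)·-0.750) / (9) = -0.024
  w = (-9 - (-3)·1.321 - (-2)·-0.024) / (8) = -0.636
Iteration 3:
  u = (-7 - (3)·-0.024 - (-3)·-0.636) / (-7) = 1.262
  v = (-4 - (-4)·1.262 - (-2)·-0.636) / (9) = -0.025
  w = (-9 - (-3)·1.262 - (-2)·-0.025) / (8) = -0.658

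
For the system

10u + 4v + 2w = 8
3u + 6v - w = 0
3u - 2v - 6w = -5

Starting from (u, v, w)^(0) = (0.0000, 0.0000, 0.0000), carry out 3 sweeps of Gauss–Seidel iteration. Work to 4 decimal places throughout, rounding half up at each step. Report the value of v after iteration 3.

-0.0991

Iteration 1:
  u = (8 - (4)·0.0000 - (2)·0.0000) / (10) = 0.8000
  v = (0 - (3)·0.8000 - (-1)·0.0000) / (6) = -0.4000
  w = (-5 - (3)·0.8000 - (-2)·-0.4000) / (-6) = 1.3667
Iteration 2:
  u = (8 - (4)·-0.4000 - (2)·1.3667) / (10) = 0.6867
  v = (0 - (3)·0.6867 - (-1)·1.3667) / (6) = -0.1156
  w = (-5 - (3)·0.6867 - (-2)·-0.1156) / (-6) = 1.2152
Iteration 3:
  u = (8 - (4)·-0.1156 - (2)·1.2152) / (10) = 0.6032
  v = (0 - (3)·0.6032 - (-1)·1.2152) / (6) = -0.0991
  w = (-5 - (3)·0.6032 - (-2)·-0.0991) / (-6) = 1.1680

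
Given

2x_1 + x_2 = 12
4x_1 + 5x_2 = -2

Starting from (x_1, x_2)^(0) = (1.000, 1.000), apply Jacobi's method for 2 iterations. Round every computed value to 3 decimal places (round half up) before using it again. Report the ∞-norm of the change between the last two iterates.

3.600

Iteration 1:
  x_1 = (12 - (1)·1.000) / (2) = 5.500
  x_2 = (-2 - (4)·1.000) / (5) = -1.200
Iteration 2:
  x_1 = (12 - (1)·-1.200) / (2) = 6.600
  x_2 = (-2 - (4)·5.500) / (5) = -4.800
Change: (1.100, -3.600) → max |·| = 3.600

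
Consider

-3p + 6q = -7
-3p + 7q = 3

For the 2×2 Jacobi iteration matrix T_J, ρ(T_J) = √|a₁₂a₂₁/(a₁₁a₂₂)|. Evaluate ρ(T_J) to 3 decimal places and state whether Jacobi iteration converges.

a₁₂a₂₁/(a₁₁a₂₂) = (6)·(-3) / ((-3)·(7)) = 0.857143
ρ = √|0.857143| = √0.857143 = 0.926
ρ < 1, so Jacobi converges

0.926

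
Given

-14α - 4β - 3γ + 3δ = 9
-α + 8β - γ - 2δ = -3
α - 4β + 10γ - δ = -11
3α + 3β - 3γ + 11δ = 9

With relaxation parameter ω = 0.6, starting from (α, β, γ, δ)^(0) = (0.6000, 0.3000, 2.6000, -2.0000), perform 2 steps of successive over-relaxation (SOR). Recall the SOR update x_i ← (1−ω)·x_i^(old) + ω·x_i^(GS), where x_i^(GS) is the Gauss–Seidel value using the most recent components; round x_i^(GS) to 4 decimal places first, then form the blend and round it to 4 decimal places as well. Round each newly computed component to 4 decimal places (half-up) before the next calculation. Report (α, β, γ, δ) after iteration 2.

(-0.6986, -0.3813, -0.6183, 0.5279)

Iteration 1:
  α: GS value = (9 - (-4)·0.3000 - (-3)·2.6000 - (3)·-2.0000) / (-14) = -1.7143;  α ← (1−ω)·0.6000 + ω·-1.7143 = -0.7886
  β: GS value = (-3 - (-1)·-0.7886 - (-1)·2.6000 - (-2)·-2.0000) / (8) = -0.6486;  β ← (1−ω)·0.3000 + ω·-0.6486 = -0.2692
  γ: GS value = (-11 - (1)·-0.7886 - (-4)·-0.2692 - (-1)·-2.0000) / (10) = -1.3288;  γ ← (1−ω)·2.6000 + ω·-1.3288 = 0.2427
  δ: GS value = (9 - (3)·-0.7886 - (3)·-0.2692 - (-3)·0.2427) / (11) = 1.1729;  δ ← (1−ω)·-2.0000 + ω·1.1729 = -0.0963
Iteration 2:
  α: GS value = (9 - (-4)·-0.2692 - (-3)·0.2427 - (3)·-0.0963) / (-14) = -0.6386;  α ← (1−ω)·-0.7886 + ω·-0.6386 = -0.6986
  β: GS value = (-3 - (-1)·-0.6986 - (-1)·0.2427 - (-2)·-0.0963) / (8) = -0.4561;  β ← (1−ω)·-0.2692 + ω·-0.4561 = -0.3813
  γ: GS value = (-11 - (1)·-0.6986 - (-4)·-0.3813 - (-1)·-0.0963) / (10) = -1.1923;  γ ← (1−ω)·0.2427 + ω·-1.1923 = -0.6183
  δ: GS value = (9 - (3)·-0.6986 - (3)·-0.3813 - (-3)·-0.6183) / (11) = 0.9441;  δ ← (1−ω)·-0.0963 + ω·0.9441 = 0.5279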